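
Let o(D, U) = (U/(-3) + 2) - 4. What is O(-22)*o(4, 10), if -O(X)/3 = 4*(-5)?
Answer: -320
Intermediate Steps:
o(D, U) = -2 - U/3 (o(D, U) = (U*(-1/3) + 2) - 4 = (-U/3 + 2) - 4 = (2 - U/3) - 4 = -2 - U/3)
O(X) = 60 (O(X) = -12*(-5) = -3*(-20) = 60)
O(-22)*o(4, 10) = 60*(-2 - 1/3*10) = 60*(-2 - 10/3) = 60*(-16/3) = -320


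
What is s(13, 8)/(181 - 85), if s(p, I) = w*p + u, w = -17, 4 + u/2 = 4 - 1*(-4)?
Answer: -71/32 ≈ -2.2188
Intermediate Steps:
u = 8 (u = -8 + 2*(4 - 1*(-4)) = -8 + 2*(4 + 4) = -8 + 2*8 = -8 + 16 = 8)
s(p, I) = 8 - 17*p (s(p, I) = -17*p + 8 = 8 - 17*p)
s(13, 8)/(181 - 85) = (8 - 17*13)/(181 - 85) = (8 - 221)/96 = (1/96)*(-213) = -71/32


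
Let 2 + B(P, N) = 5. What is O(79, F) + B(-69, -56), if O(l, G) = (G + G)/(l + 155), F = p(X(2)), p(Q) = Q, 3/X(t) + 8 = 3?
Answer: 584/195 ≈ 2.9949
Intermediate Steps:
B(P, N) = 3 (B(P, N) = -2 + 5 = 3)
X(t) = -⅗ (X(t) = 3/(-8 + 3) = 3/(-5) = 3*(-⅕) = -⅗)
F = -⅗ ≈ -0.60000
O(l, G) = 2*G/(155 + l) (O(l, G) = (2*G)/(155 + l) = 2*G/(155 + l))
O(79, F) + B(-69, -56) = 2*(-⅗)/(155 + 79) + 3 = 2*(-⅗)/234 + 3 = 2*(-⅗)*(1/234) + 3 = -1/195 + 3 = 584/195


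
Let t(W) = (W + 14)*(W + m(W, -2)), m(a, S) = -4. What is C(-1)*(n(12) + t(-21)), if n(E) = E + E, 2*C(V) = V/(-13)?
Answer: 199/26 ≈ 7.6538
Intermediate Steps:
C(V) = -V/26 (C(V) = (V/(-13))/2 = (V*(-1/13))/2 = (-V/13)/2 = -V/26)
t(W) = (-4 + W)*(14 + W) (t(W) = (W + 14)*(W - 4) = (14 + W)*(-4 + W) = (-4 + W)*(14 + W))
n(E) = 2*E
C(-1)*(n(12) + t(-21)) = (-1/26*(-1))*(2*12 + (-56 + (-21)**2 + 10*(-21))) = (24 + (-56 + 441 - 210))/26 = (24 + 175)/26 = (1/26)*199 = 199/26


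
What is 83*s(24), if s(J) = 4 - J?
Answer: -1660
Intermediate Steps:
83*s(24) = 83*(4 - 1*24) = 83*(4 - 24) = 83*(-20) = -1660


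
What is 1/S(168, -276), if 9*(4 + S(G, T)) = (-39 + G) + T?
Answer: -3/61 ≈ -0.049180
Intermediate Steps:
S(G, T) = -25/3 + G/9 + T/9 (S(G, T) = -4 + ((-39 + G) + T)/9 = -4 + (-39 + G + T)/9 = -4 + (-13/3 + G/9 + T/9) = -25/3 + G/9 + T/9)
1/S(168, -276) = 1/(-25/3 + (1/9)*168 + (1/9)*(-276)) = 1/(-25/3 + 56/3 - 92/3) = 1/(-61/3) = -3/61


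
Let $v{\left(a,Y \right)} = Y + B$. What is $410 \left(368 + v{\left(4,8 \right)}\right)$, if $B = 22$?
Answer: $163180$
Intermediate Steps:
$v{\left(a,Y \right)} = 22 + Y$ ($v{\left(a,Y \right)} = Y + 22 = 22 + Y$)
$410 \left(368 + v{\left(4,8 \right)}\right) = 410 \left(368 + \left(22 + 8\right)\right) = 410 \left(368 + 30\right) = 410 \cdot 398 = 163180$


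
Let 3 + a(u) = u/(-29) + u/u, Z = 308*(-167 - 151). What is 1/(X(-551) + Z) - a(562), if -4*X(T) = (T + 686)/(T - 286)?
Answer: 7529928024/352206479 ≈ 21.379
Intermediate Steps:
Z = -97944 (Z = 308*(-318) = -97944)
X(T) = -(686 + T)/(4*(-286 + T)) (X(T) = -(T + 686)/(4*(T - 286)) = -(686 + T)/(4*(-286 + T)))
a(u) = -2 - u/29 (a(u) = -3 + (u/(-29) + u/u) = -3 + (u*(-1/29) + 1) = -3 + (-u/29 + 1) = -3 + (1 - u/29) = -2 - u/29)
1/(X(-551) + Z) - a(562) = 1/((-686 - 1*(-551))/(4*(-286 - 551)) - 97944) - (-2 - 1/29*562) = 1/((¼)*(-686 + 551)/(-837) - 97944) - (-2 - 562/29) = 1/((¼)*(-1/837)*(-135) - 97944) - 1*(-620/29) = 1/(5/124 - 97944) + 620/29 = 1/(-12145051/124) + 620/29 = -124/12145051 + 620/29 = 7529928024/352206479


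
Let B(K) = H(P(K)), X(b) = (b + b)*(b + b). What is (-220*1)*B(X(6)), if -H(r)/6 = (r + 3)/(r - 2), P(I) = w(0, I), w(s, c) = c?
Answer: 97020/71 ≈ 1366.5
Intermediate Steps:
P(I) = I
H(r) = -6*(3 + r)/(-2 + r) (H(r) = -6*(r + 3)/(r - 2) = -6*(3 + r)/(-2 + r))
X(b) = 4*b² (X(b) = (2*b)*(2*b) = 4*b²)
B(K) = 6*(-3 - K)/(-2 + K)
(-220*1)*B(X(6)) = (-220*1)*(6*(-3 - 4*6²)/(-2 + 4*6²)) = -1320*(-3 - 4*36)/(-2 + 4*36) = -1320*(-3 - 1*144)/(-2 + 144) = -1320*(-3 - 144)/142 = -1320*(-147)/142 = -220*(-441/71) = 97020/71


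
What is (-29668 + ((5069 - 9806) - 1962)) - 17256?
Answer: -53623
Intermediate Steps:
(-29668 + ((5069 - 9806) - 1962)) - 17256 = (-29668 + (-4737 - 1962)) - 17256 = (-29668 - 6699) - 17256 = -36367 - 17256 = -53623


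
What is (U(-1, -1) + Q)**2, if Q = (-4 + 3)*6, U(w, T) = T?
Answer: 49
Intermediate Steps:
Q = -6 (Q = -1*6 = -6)
(U(-1, -1) + Q)**2 = (-1 - 6)**2 = (-7)**2 = 49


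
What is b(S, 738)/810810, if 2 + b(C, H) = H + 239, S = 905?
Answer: 5/4158 ≈ 0.0012025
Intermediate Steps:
b(C, H) = 237 + H (b(C, H) = -2 + (H + 239) = -2 + (239 + H) = 237 + H)
b(S, 738)/810810 = (237 + 738)/810810 = 975*(1/810810) = 5/4158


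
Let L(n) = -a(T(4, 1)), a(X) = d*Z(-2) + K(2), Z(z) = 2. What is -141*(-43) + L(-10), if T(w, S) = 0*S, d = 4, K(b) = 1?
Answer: 6054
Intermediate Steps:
T(w, S) = 0
a(X) = 9 (a(X) = 4*2 + 1 = 8 + 1 = 9)
L(n) = -9 (L(n) = -1*9 = -9)
-141*(-43) + L(-10) = -141*(-43) - 9 = 6063 - 9 = 6054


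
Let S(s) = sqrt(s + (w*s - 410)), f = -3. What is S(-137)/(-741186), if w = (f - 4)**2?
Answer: -11*I*sqrt(15)/370593 ≈ -0.00011496*I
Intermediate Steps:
w = 49 (w = (-3 - 4)**2 = (-7)**2 = 49)
S(s) = sqrt(-410 + 50*s) (S(s) = sqrt(s + (49*s - 410)) = sqrt(s + (-410 + 49*s)) = sqrt(-410 + 50*s))
S(-137)/(-741186) = sqrt(-410 + 50*(-137))/(-741186) = sqrt(-410 - 6850)*(-1/741186) = sqrt(-7260)*(-1/741186) = (22*I*sqrt(15))*(-1/741186) = -11*I*sqrt(15)/370593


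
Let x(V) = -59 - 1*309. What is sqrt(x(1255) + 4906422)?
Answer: sqrt(4906054) ≈ 2215.0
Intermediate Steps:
x(V) = -368 (x(V) = -59 - 309 = -368)
sqrt(x(1255) + 4906422) = sqrt(-368 + 4906422) = sqrt(4906054)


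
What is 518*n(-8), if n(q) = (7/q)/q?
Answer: 1813/32 ≈ 56.656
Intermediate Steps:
n(q) = 7/q²
518*n(-8) = 518*(7/(-8)²) = 518*(7*(1/64)) = 518*(7/64) = 1813/32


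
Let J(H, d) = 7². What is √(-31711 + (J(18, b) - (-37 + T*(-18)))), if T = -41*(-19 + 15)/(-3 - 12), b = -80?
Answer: I*√795545/5 ≈ 178.39*I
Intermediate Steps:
J(H, d) = 49
T = -164/15 (T = -41/((-15/(-4))) = -41/((-15*(-¼))) = -41/15/4 = -41*4/15 = -164/15 ≈ -10.933)
√(-31711 + (J(18, b) - (-37 + T*(-18)))) = √(-31711 + (49 - (-37 - 164/15*(-18)))) = √(-31711 + (49 - (-37 + 984/5))) = √(-31711 + (49 - 1*799/5)) = √(-31711 + (49 - 799/5)) = √(-31711 - 554/5) = √(-159109/5) = I*√795545/5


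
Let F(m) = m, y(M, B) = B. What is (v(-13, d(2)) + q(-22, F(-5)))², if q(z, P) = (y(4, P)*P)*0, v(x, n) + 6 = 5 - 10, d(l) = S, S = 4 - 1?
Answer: 121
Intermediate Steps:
S = 3
d(l) = 3
v(x, n) = -11 (v(x, n) = -6 + (5 - 10) = -6 - 5 = -11)
q(z, P) = 0 (q(z, P) = (P*P)*0 = P²*0 = 0)
(v(-13, d(2)) + q(-22, F(-5)))² = (-11 + 0)² = (-11)² = 121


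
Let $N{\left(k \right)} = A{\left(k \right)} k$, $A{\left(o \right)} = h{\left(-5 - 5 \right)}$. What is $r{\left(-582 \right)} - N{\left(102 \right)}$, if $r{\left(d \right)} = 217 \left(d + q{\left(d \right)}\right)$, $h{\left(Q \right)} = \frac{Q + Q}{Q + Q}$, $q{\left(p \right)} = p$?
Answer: $-252690$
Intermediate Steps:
$h{\left(Q \right)} = 1$ ($h{\left(Q \right)} = \frac{2 Q}{2 Q} = 2 Q \frac{1}{2 Q} = 1$)
$A{\left(o \right)} = 1$
$N{\left(k \right)} = k$ ($N{\left(k \right)} = 1 k = k$)
$r{\left(d \right)} = 434 d$ ($r{\left(d \right)} = 217 \left(d + d\right) = 217 \cdot 2 d = 434 d$)
$r{\left(-582 \right)} - N{\left(102 \right)} = 434 \left(-582\right) - 102 = -252588 - 102 = -252690$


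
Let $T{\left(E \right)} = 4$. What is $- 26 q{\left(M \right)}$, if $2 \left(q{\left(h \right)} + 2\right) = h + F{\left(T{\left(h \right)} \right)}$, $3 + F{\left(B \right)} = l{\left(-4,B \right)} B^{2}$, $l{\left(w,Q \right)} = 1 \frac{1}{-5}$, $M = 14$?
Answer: $- \frac{247}{5} \approx -49.4$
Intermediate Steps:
$l{\left(w,Q \right)} = - \frac{1}{5}$ ($l{\left(w,Q \right)} = 1 \left(- \frac{1}{5}\right) = - \frac{1}{5}$)
$F{\left(B \right)} = -3 - \frac{B^{2}}{5}$
$q{\left(h \right)} = - \frac{51}{10} + \frac{h}{2}$ ($q{\left(h \right)} = -2 + \frac{h - \left(3 + \frac{4^{2}}{5}\right)}{2} = -2 + \frac{h - \frac{31}{5}}{2} = -2 + \frac{- \frac{31}{5} + h}{2} = -2 + \left(- \frac{31}{10} + \frac{h}{2}\right) = - \frac{51}{10} + \frac{h}{2}$)
$- 26 q{\left(M \right)} = - 26 \left(- \frac{51}{10} + \frac{1}{2} \cdot 14\right) = - 26 \left(- \frac{51}{10} + 7\right) = \left(-26\right) \frac{19}{10} = - \frac{247}{5}$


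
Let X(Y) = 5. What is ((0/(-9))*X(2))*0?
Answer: 0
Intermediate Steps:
((0/(-9))*X(2))*0 = ((0/(-9))*5)*0 = ((0*(-1/9))*5)*0 = (0*5)*0 = 0*0 = 0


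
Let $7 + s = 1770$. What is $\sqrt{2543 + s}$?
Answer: $\sqrt{4306} \approx 65.62$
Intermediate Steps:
$s = 1763$ ($s = -7 + 1770 = 1763$)
$\sqrt{2543 + s} = \sqrt{2543 + 1763} = \sqrt{4306}$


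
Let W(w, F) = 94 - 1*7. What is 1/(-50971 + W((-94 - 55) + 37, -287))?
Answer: -1/50884 ≈ -1.9653e-5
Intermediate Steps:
W(w, F) = 87 (W(w, F) = 94 - 7 = 87)
1/(-50971 + W((-94 - 55) + 37, -287)) = 1/(-50971 + 87) = 1/(-50884) = -1/50884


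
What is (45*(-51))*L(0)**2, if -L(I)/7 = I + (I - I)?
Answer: 0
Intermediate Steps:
L(I) = -7*I (L(I) = -7*(I + (I - I)) = -7*(I + 0) = -7*I)
(45*(-51))*L(0)**2 = (45*(-51))*(-7*0)**2 = -2295*0**2 = -2295*0 = 0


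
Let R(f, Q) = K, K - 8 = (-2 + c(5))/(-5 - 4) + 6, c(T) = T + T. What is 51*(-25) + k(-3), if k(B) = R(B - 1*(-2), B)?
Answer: -11357/9 ≈ -1261.9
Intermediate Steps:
c(T) = 2*T
K = 118/9 (K = 8 + ((-2 + 2*5)/(-5 - 4) + 6) = 8 + ((-2 + 10)/(-9) + 6) = 8 + (8*(-1/9) + 6) = 8 + (-8/9 + 6) = 8 + 46/9 = 118/9 ≈ 13.111)
R(f, Q) = 118/9
k(B) = 118/9
51*(-25) + k(-3) = 51*(-25) + 118/9 = -1275 + 118/9 = -11357/9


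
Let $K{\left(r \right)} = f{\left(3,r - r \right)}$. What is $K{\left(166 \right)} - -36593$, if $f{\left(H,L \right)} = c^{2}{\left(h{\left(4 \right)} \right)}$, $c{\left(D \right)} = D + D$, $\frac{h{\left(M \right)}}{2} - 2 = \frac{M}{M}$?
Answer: $36737$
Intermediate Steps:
$h{\left(M \right)} = 6$ ($h{\left(M \right)} = 4 + 2 \frac{M}{M} = 4 + 2 \cdot 1 = 4 + 2 = 6$)
$c{\left(D \right)} = 2 D$
$f{\left(H,L \right)} = 144$ ($f{\left(H,L \right)} = \left(2 \cdot 6\right)^{2} = 12^{2} = 144$)
$K{\left(r \right)} = 144$
$K{\left(166 \right)} - -36593 = 144 - -36593 = 144 + 36593 = 36737$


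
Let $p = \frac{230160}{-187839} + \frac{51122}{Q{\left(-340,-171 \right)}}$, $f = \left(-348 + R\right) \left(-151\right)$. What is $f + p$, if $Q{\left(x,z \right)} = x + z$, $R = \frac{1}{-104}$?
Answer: $\frac{174521607321325}{3327505272} \approx 52448.0$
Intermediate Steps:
$R = - \frac{1}{104} \approx -0.0096154$
$f = \frac{5465143}{104}$ ($f = \left(-348 - \frac{1}{104}\right) \left(-151\right) = \left(- \frac{36193}{104}\right) \left(-151\right) = \frac{5465143}{104} \approx 52549.0$)
$p = - \frac{3240105706}{31995243}$ ($p = \frac{230160}{-187839} + \frac{51122}{-340 - 171} = 230160 \left(- \frac{1}{187839}\right) + \frac{51122}{-511} = - \frac{76720}{62613} + 51122 \left(- \frac{1}{511}\right) = - \frac{76720}{62613} - \frac{51122}{511} = - \frac{3240105706}{31995243} \approx -101.27$)
$f + p = \frac{5465143}{104} - \frac{3240105706}{31995243} = \frac{174521607321325}{3327505272}$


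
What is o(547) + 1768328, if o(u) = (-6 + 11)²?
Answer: 1768353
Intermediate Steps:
o(u) = 25 (o(u) = 5² = 25)
o(547) + 1768328 = 25 + 1768328 = 1768353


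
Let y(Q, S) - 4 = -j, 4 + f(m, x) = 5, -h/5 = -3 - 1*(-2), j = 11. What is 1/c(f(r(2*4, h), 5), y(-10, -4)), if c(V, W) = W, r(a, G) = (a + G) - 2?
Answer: -⅐ ≈ -0.14286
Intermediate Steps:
h = 5 (h = -5*(-3 - 1*(-2)) = -5*(-3 + 2) = -5*(-1) = 5)
r(a, G) = -2 + G + a (r(a, G) = (G + a) - 2 = -2 + G + a)
f(m, x) = 1 (f(m, x) = -4 + 5 = 1)
y(Q, S) = -7 (y(Q, S) = 4 - 1*11 = 4 - 11 = -7)
1/c(f(r(2*4, h), 5), y(-10, -4)) = 1/(-7) = -⅐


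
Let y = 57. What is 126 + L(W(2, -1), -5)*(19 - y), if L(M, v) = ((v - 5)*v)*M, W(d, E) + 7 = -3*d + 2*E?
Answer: 28626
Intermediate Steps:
W(d, E) = -7 - 3*d + 2*E (W(d, E) = -7 + (-3*d + 2*E) = -7 - 3*d + 2*E)
L(M, v) = M*v*(-5 + v) (L(M, v) = ((-5 + v)*v)*M = (v*(-5 + v))*M = M*v*(-5 + v))
126 + L(W(2, -1), -5)*(19 - y) = 126 + ((-7 - 3*2 + 2*(-1))*(-5)*(-5 - 5))*(19 - 1*57) = 126 + ((-7 - 6 - 2)*(-5)*(-10))*(19 - 57) = 126 - 15*(-5)*(-10)*(-38) = 126 - 750*(-38) = 126 + 28500 = 28626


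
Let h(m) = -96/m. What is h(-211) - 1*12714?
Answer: -2682558/211 ≈ -12714.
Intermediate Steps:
h(-211) - 1*12714 = -96/(-211) - 1*12714 = -96*(-1/211) - 12714 = 96/211 - 12714 = -2682558/211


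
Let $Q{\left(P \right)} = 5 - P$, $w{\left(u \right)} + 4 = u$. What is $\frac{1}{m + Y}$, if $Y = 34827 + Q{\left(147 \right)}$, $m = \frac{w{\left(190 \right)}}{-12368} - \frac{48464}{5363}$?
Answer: $\frac{33164792}{1150020610385} \approx 2.8838 \cdot 10^{-5}$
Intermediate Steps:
$w{\left(u \right)} = -4 + u$
$m = - \frac{300200135}{33164792}$ ($m = \frac{-4 + 190}{-12368} - \frac{48464}{5363} = 186 \left(- \frac{1}{12368}\right) - \frac{48464}{5363} = - \frac{93}{6184} - \frac{48464}{5363} = - \frac{300200135}{33164792} \approx -9.0518$)
$Y = 34685$ ($Y = 34827 + \left(5 - 147\right) = 34827 - 142 = 34685$)
$\frac{1}{m + Y} = \frac{1}{- \frac{300200135}{33164792} + 34685} = \frac{1}{\frac{1150020610385}{33164792}} = \frac{33164792}{1150020610385}$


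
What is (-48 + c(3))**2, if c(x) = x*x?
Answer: 1521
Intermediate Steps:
c(x) = x**2
(-48 + c(3))**2 = (-48 + 3**2)**2 = (-48 + 9)**2 = (-39)**2 = 1521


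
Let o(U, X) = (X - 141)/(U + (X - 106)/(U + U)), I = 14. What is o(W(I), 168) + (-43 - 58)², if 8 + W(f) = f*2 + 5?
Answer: 6692531/656 ≈ 10202.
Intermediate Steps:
W(f) = -3 + 2*f (W(f) = -8 + (f*2 + 5) = -8 + (2*f + 5) = -8 + (5 + 2*f) = -3 + 2*f)
o(U, X) = (-141 + X)/(U + (-106 + X)/(2*U)) (o(U, X) = (-141 + X)/(U + (-106 + X)/((2*U))) = (-141 + X)/(U + (-106 + X)*(1/(2*U))) = (-141 + X)/(U + (-106 + X)/(2*U)))
o(W(I), 168) + (-43 - 58)² = 2*(-3 + 2*14)*(-141 + 168)/(-106 + 168 + 2*(-3 + 2*14)²) + (-43 - 58)² = 2*(-3 + 28)*27/(-106 + 168 + 2*(-3 + 28)²) + (-101)² = 2*25*27/(-106 + 168 + 2*25²) + 10201 = 2*25*27/(-106 + 168 + 2*625) + 10201 = 2*25*27/(-106 + 168 + 1250) + 10201 = 2*25*27/1312 + 10201 = 2*25*(1/1312)*27 + 10201 = 675/656 + 10201 = 6692531/656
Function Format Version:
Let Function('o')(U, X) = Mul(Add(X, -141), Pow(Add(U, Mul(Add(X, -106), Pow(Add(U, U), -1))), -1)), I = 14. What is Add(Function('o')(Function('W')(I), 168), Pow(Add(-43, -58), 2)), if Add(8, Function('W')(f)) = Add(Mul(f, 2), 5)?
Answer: Rational(6692531, 656) ≈ 10202.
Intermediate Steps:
Function('W')(f) = Add(-3, Mul(2, f)) (Function('W')(f) = Add(-8, Add(Mul(f, 2), 5)) = Add(-8, Add(Mul(2, f), 5)) = Add(-8, Add(5, Mul(2, f))) = Add(-3, Mul(2, f)))
Function('o')(U, X) = Mul(Pow(Add(U, Mul(Rational(1, 2), Pow(U, -1), Add(-106, X))), -1), Add(-141, X)) (Function('o')(U, X) = Mul(Add(-141, X), Pow(Add(U, Mul(Add(-106, X), Pow(Mul(2, U), -1))), -1)) = Mul(Add(-141, X), Pow(Add(U, Mul(Add(-106, X), Mul(Rational(1, 2), Pow(U, -1)))), -1)) = Mul(Add(-141, X), Pow(Add(U, Mul(Rational(1, 2), Pow(U, -1), Add(-106, X))), -1)) = Mul(Pow(Add(U, Mul(Rational(1, 2), Pow(U, -1), Add(-106, X))), -1), Add(-141, X)))
Add(Function('o')(Function('W')(I), 168), Pow(Add(-43, -58), 2)) = Add(Mul(2, Add(-3, Mul(2, 14)), Pow(Add(-106, 168, Mul(2, Pow(Add(-3, Mul(2, 14)), 2))), -1), Add(-141, 168)), Pow(Add(-43, -58), 2)) = Add(Mul(2, Add(-3, 28), Pow(Add(-106, 168, Mul(2, Pow(Add(-3, 28), 2))), -1), 27), Pow(-101, 2)) = Add(Mul(2, 25, Pow(Add(-106, 168, Mul(2, Pow(25, 2))), -1), 27), 10201) = Add(Mul(2, 25, Pow(Add(-106, 168, Mul(2, 625)), -1), 27), 10201) = Add(Mul(2, 25, Pow(Add(-106, 168, 1250), -1), 27), 10201) = Add(Mul(2, 25, Pow(1312, -1), 27), 10201) = Add(Mul(2, 25, Rational(1, 1312), 27), 10201) = Add(Rational(675, 656), 10201) = Rational(6692531, 656)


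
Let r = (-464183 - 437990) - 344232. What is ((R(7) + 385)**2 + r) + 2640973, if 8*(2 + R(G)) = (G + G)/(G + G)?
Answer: 98646577/64 ≈ 1.5414e+6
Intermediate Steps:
R(G) = -15/8 (R(G) = -2 + ((G + G)/(G + G))/8 = -2 + ((2*G)/((2*G)))/8 = -2 + ((2*G)*(1/(2*G)))/8 = -2 + (1/8)*1 = -2 + 1/8 = -15/8)
r = -1246405 (r = -902173 - 344232 = -1246405)
((R(7) + 385)**2 + r) + 2640973 = ((-15/8 + 385)**2 - 1246405) + 2640973 = ((3065/8)**2 - 1246405) + 2640973 = (9394225/64 - 1246405) + 2640973 = -70375695/64 + 2640973 = 98646577/64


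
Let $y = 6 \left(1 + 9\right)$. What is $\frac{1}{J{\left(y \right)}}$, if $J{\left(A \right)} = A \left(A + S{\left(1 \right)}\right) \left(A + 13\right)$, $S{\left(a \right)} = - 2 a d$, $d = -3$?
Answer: $\frac{1}{289080} \approx 3.4592 \cdot 10^{-6}$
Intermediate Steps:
$y = 60$ ($y = 6 \cdot 10 = 60$)
$S{\left(a \right)} = 6 a$ ($S{\left(a \right)} = - 2 a \left(-3\right) = 6 a$)
$J{\left(A \right)} = A \left(6 + A\right) \left(13 + A\right)$ ($J{\left(A \right)} = A \left(A + 6 \cdot 1\right) \left(A + 13\right) = A \left(A + 6\right) \left(13 + A\right) = A \left(6 + A\right) \left(13 + A\right)$)
$\frac{1}{J{\left(y \right)}} = \frac{1}{60 \left(78 + 60^{2} + 19 \cdot 60\right)} = \frac{1}{60 \left(78 + 3600 + 1140\right)} = \frac{1}{60 \cdot 4818} = \frac{1}{289080}$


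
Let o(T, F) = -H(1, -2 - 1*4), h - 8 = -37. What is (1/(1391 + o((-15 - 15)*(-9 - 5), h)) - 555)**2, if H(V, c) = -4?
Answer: 599422802176/1946025 ≈ 3.0802e+5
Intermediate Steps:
h = -29 (h = 8 - 37 = -29)
o(T, F) = 4 (o(T, F) = -1*(-4) = 4)
(1/(1391 + o((-15 - 15)*(-9 - 5), h)) - 555)**2 = (1/(1391 + 4) - 555)**2 = (1/1395 - 555)**2 = (-774224/1395)**2 = 599422802176/1946025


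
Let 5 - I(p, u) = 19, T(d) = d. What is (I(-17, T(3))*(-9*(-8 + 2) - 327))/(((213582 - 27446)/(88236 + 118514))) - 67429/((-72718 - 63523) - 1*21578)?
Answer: 31180222008961/7343949346 ≈ 4245.7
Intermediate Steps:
I(p, u) = -14 (I(p, u) = 5 - 1*19 = 5 - 19 = -14)
(I(-17, T(3))*(-9*(-8 + 2) - 327))/(((213582 - 27446)/(88236 + 118514))) - 67429/((-72718 - 63523) - 1*21578) = (-14*(-9*(-8 + 2) - 327))/(((213582 - 27446)/(88236 + 118514))) - 67429/((-72718 - 63523) - 1*21578) = (-14*(-9*(-6) - 327))/((186136/206750)) - 67429/(-136241 - 21578) = (-14*(54 - 327))/((186136*(1/206750))) - 67429/(-157819) = (-14*(-273))/(93068/103375) - 67429*(-1/157819) = 3822*(103375/93068) + 67429/157819 = 197549625/46534 + 67429/157819 = 31180222008961/7343949346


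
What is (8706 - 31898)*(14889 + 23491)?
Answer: -890108960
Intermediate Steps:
(8706 - 31898)*(14889 + 23491) = -23192*38380 = -890108960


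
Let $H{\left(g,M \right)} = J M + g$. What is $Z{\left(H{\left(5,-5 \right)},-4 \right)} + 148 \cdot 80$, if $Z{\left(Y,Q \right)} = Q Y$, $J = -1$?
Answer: $11800$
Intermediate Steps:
$H{\left(g,M \right)} = g - M$ ($H{\left(g,M \right)} = - M + g = g - M$)
$Z{\left(H{\left(5,-5 \right)},-4 \right)} + 148 \cdot 80 = - 4 \left(5 - -5\right) + 148 \cdot 80 = - 4 \left(5 + 5\right) + 11840 = \left(-4\right) 10 + 11840 = -40 + 11840 = 11800$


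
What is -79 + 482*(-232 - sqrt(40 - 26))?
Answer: -111903 - 482*sqrt(14) ≈ -1.1371e+5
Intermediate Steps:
-79 + 482*(-232 - sqrt(40 - 26)) = -79 + 482*(-232 - sqrt(14)) = -79 + (-111824 - 482*sqrt(14)) = -111903 - 482*sqrt(14)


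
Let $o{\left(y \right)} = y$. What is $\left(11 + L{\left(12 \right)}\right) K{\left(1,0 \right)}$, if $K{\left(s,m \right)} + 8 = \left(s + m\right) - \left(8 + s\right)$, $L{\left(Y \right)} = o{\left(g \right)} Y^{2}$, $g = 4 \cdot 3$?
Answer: $-27824$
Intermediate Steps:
$g = 12$
$L{\left(Y \right)} = 12 Y^{2}$
$K{\left(s,m \right)} = -16 + m$ ($K{\left(s,m \right)} = -8 + \left(\left(s + m\right) - \left(8 + s\right)\right) = -8 + \left(\left(m + s\right) - \left(8 + s\right)\right) = -8 + \left(-8 + m\right) = -16 + m$)
$\left(11 + L{\left(12 \right)}\right) K{\left(1,0 \right)} = \left(11 + 12 \cdot 12^{2}\right) \left(-16 + 0\right) = \left(11 + 12 \cdot 144\right) \left(-16\right) = \left(11 + 1728\right) \left(-16\right) = 1739 \left(-16\right) = -27824$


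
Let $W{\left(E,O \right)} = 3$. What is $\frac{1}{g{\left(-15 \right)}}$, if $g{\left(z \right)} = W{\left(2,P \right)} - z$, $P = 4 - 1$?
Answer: $\frac{1}{18} \approx 0.055556$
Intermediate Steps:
$P = 3$
$g{\left(z \right)} = 3 - z$
$\frac{1}{g{\left(-15 \right)}} = \frac{1}{3 - -15} = \frac{1}{3 + 15} = \frac{1}{18}$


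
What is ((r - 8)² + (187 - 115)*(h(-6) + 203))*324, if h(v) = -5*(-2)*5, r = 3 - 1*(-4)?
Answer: 5902308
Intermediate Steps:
r = 7 (r = 3 + 4 = 7)
h(v) = 50 (h(v) = 10*5 = 50)
((r - 8)² + (187 - 115)*(h(-6) + 203))*324 = ((7 - 8)² + (187 - 115)*(50 + 203))*324 = ((-1)² + 72*253)*324 = (1 + 18216)*324 = 18217*324 = 5902308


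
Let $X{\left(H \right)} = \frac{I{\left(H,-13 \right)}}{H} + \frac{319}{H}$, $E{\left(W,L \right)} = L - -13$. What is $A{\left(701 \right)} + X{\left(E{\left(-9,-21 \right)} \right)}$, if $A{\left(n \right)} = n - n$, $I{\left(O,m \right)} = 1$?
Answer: $-40$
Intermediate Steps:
$E{\left(W,L \right)} = 13 + L$ ($E{\left(W,L \right)} = L + 13 = 13 + L$)
$X{\left(H \right)} = \frac{320}{H}$ ($X{\left(H \right)} = 1 \frac{1}{H} + \frac{319}{H} = \frac{1}{H} + \frac{319}{H} = \frac{320}{H}$)
$A{\left(n \right)} = 0$
$A{\left(701 \right)} + X{\left(E{\left(-9,-21 \right)} \right)} = 0 + \frac{320}{13 - 21} = 0 + \frac{320}{-8} = 0 + 320 \left(- \frac{1}{8}\right) = 0 - 40 = -40$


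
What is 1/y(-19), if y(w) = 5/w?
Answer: -19/5 ≈ -3.8000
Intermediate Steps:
1/y(-19) = 1/(5/(-19)) = 1/(5*(-1/19)) = 1/(-5/19) = -19/5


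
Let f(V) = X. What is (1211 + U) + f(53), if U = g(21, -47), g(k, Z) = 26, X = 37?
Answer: 1274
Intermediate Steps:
f(V) = 37
U = 26
(1211 + U) + f(53) = (1211 + 26) + 37 = 1237 + 37 = 1274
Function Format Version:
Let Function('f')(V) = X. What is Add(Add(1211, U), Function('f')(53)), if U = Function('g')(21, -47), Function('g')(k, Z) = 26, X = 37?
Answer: 1274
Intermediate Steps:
Function('f')(V) = 37
U = 26
Add(Add(1211, U), Function('f')(53)) = Add(Add(1211, 26), 37) = Add(1237, 37) = 1274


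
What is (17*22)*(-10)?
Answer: -3740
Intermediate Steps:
(17*22)*(-10) = 374*(-10) = -3740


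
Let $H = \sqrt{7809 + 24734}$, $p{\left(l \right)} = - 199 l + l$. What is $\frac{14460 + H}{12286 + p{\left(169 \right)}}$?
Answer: $- \frac{3615}{5294} - \frac{\sqrt{32543}}{21176} \approx -0.69137$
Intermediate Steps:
$p{\left(l \right)} = - 198 l$
$H = \sqrt{32543} \approx 180.4$
$\frac{14460 + H}{12286 + p{\left(169 \right)}} = \frac{14460 + \sqrt{32543}}{12286 - 33462} = \frac{14460 + \sqrt{32543}}{-21176} = \left(14460 + \sqrt{32543}\right) \left(- \frac{1}{21176}\right) = - \frac{3615}{5294} - \frac{\sqrt{32543}}{21176}$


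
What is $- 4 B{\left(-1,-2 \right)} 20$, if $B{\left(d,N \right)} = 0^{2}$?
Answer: $0$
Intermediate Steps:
$B{\left(d,N \right)} = 0$
$- 4 B{\left(-1,-2 \right)} 20 = \left(-4\right) 0 \cdot 20 = 0 \cdot 20 = 0$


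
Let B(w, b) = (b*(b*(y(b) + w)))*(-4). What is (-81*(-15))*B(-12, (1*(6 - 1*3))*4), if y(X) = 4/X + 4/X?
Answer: 7931520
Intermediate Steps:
y(X) = 8/X
B(w, b) = -4*b²*(w + 8/b) (B(w, b) = (b*(b*(8/b + w)))*(-4) = (b*(b*(w + 8/b)))*(-4) = (b²*(w + 8/b))*(-4) = -4*b²*(w + 8/b))
(-81*(-15))*B(-12, (1*(6 - 1*3))*4) = (-81*(-15))*(-4*(1*(6 - 1*3))*4*(8 + ((1*(6 - 1*3))*4)*(-12))) = 1215*(-4*(1*(6 - 3))*4*(8 + ((1*(6 - 3))*4)*(-12))) = 1215*(-4*(1*3)*4*(8 + ((1*3)*4)*(-12))) = 1215*(-4*3*4*(8 + (3*4)*(-12))) = 1215*(-4*12*(8 + 12*(-12))) = 1215*(-4*12*(8 - 144)) = 1215*(-4*12*(-136)) = 1215*6528 = 7931520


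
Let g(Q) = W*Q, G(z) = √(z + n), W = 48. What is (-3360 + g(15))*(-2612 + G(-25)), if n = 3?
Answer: 6895680 - 2640*I*√22 ≈ 6.8957e+6 - 12383.0*I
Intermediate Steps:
G(z) = √(3 + z) (G(z) = √(z + 3) = √(3 + z))
g(Q) = 48*Q
(-3360 + g(15))*(-2612 + G(-25)) = (-3360 + 48*15)*(-2612 + √(3 - 25)) = (-3360 + 720)*(-2612 + √(-22)) = -2640*(-2612 + I*√22) = 6895680 - 2640*I*√22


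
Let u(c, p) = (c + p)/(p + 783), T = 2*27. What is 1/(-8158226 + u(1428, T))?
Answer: -279/2276144560 ≈ -1.2258e-7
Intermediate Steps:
T = 54
u(c, p) = (c + p)/(783 + p)
1/(-8158226 + u(1428, T)) = 1/(-8158226 + (1428 + 54)/(783 + 54)) = 1/(-8158226 + 1482/837) = 1/(-8158226 + (1/837)*1482) = 1/(-8158226 + 494/279) = 1/(-2276144560/279) = -279/2276144560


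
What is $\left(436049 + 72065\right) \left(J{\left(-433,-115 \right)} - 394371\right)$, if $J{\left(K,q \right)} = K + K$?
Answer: $-200825453018$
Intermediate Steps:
$J{\left(K,q \right)} = 2 K$
$\left(436049 + 72065\right) \left(J{\left(-433,-115 \right)} - 394371\right) = \left(436049 + 72065\right) \left(2 \left(-433\right) - 394371\right) = 508114 \left(-866 - 394371\right) = 508114 \left(-395237\right) = -200825453018$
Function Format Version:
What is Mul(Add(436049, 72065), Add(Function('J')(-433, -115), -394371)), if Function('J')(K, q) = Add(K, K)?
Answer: -200825453018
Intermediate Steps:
Function('J')(K, q) = Mul(2, K)
Mul(Add(436049, 72065), Add(Function('J')(-433, -115), -394371)) = Mul(Add(436049, 72065), Add(Mul(2, -433), -394371)) = Mul(508114, Add(-866, -394371)) = Mul(508114, -395237) = -200825453018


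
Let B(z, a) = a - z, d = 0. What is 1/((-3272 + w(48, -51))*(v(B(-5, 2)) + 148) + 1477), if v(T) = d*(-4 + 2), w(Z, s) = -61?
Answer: -1/491807 ≈ -2.0333e-6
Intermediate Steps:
v(T) = 0 (v(T) = 0*(-4 + 2) = 0*(-2) = 0)
1/((-3272 + w(48, -51))*(v(B(-5, 2)) + 148) + 1477) = 1/((-3272 - 61)*(0 + 148) + 1477) = 1/(-3333*148 + 1477) = 1/(-493284 + 1477) = 1/(-491807) = -1/491807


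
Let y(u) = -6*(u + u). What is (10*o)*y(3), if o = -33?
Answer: 11880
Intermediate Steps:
y(u) = -12*u
(10*o)*y(3) = (10*(-33))*(-12*3) = -330*(-36) = 11880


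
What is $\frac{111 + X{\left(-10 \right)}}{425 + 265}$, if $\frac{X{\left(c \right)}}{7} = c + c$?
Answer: $- \frac{29}{690} \approx -0.042029$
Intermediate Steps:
$X{\left(c \right)} = 14 c$ ($X{\left(c \right)} = 7 \left(c + c\right) = 7 \cdot 2 c = 14 c$)
$\frac{111 + X{\left(-10 \right)}}{425 + 265} = \frac{111 + 14 \left(-10\right)}{425 + 265} = \frac{111 - 140}{690} = \left(-29\right) \frac{1}{690} = - \frac{29}{690}$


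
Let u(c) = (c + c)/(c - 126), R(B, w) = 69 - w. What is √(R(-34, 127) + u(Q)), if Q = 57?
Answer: 14*I*√161/23 ≈ 7.7235*I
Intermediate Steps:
u(c) = 2*c/(-126 + c) (u(c) = (2*c)/(-126 + c) = 2*c/(-126 + c))
√(R(-34, 127) + u(Q)) = √((69 - 1*127) + 2*57/(-126 + 57)) = √((69 - 127) + 2*57/(-69)) = √(-58 + 2*57*(-1/69)) = √(-58 - 38/23) = √(-1372/23) = 14*I*√161/23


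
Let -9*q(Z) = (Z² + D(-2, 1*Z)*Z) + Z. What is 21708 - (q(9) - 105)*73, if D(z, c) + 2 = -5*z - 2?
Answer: 30541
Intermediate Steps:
D(z, c) = -4 - 5*z (D(z, c) = -2 + (-5*z - 2) = -2 + (-2 - 5*z) = -4 - 5*z)
q(Z) = -7*Z/9 - Z²/9 (q(Z) = -((Z² + (-4 - 5*(-2))*Z) + Z)/9 = -((Z² + (-4 + 10)*Z) + Z)/9 = -((Z² + 6*Z) + Z)/9 = -(Z² + 7*Z)/9 = -7*Z/9 - Z²/9)
21708 - (q(9) - 105)*73 = 21708 - (-⅑*9*(7 + 9) - 105)*73 = 21708 - (-⅑*9*16 - 105)*73 = 21708 - (-16 - 105)*73 = 21708 - (-121)*73 = 21708 - 1*(-8833) = 21708 + 8833 = 30541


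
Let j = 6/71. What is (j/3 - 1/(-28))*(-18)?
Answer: -1143/994 ≈ -1.1499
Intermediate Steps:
j = 6/71 (j = 6*(1/71) = 6/71 ≈ 0.084507)
(j/3 - 1/(-28))*(-18) = ((6/71)/3 - 1/(-28))*(-18) = ((6/71)*(⅓) - 1*(-1/28))*(-18) = (2/71 + 1/28)*(-18) = (127/1988)*(-18) = -1143/994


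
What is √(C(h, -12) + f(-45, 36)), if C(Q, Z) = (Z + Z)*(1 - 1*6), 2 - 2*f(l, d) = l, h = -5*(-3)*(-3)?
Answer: √574/2 ≈ 11.979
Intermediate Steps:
h = -45 (h = 15*(-3) = -45)
f(l, d) = 1 - l/2
C(Q, Z) = -10*Z (C(Q, Z) = (2*Z)*(1 - 6) = (2*Z)*(-5) = -10*Z)
√(C(h, -12) + f(-45, 36)) = √(-10*(-12) + (1 - ½*(-45))) = √(120 + (1 + 45/2)) = √(120 + 47/2) = √(287/2) = √574/2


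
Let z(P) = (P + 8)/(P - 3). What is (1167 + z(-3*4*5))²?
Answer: 5412986329/3969 ≈ 1.3638e+6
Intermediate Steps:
z(P) = (8 + P)/(-3 + P)
(1167 + z(-3*4*5))² = (1167 + (8 - 3*4*5)/(-3 - 3*4*5))² = (1167 + (8 - 12*5)/(-3 - 12*5))² = (1167 + (8 - 60)/(-3 - 60))² = (1167 - 52/(-63))² = (1167 - 1/63*(-52))² = (1167 + 52/63)² = (73573/63)² = 5412986329/3969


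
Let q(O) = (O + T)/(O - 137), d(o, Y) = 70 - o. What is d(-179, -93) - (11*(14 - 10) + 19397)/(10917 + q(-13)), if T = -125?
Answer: 67478027/272948 ≈ 247.22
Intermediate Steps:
q(O) = (-125 + O)/(-137 + O) (q(O) = (O - 125)/(O - 137) = (-125 + O)/(-137 + O))
d(-179, -93) - (11*(14 - 10) + 19397)/(10917 + q(-13)) = (70 - 1*(-179)) - (11*(14 - 10) + 19397)/(10917 + (-125 - 13)/(-137 - 13)) = (70 + 179) - (11*4 + 19397)/(10917 - 138/(-150)) = 249 - (44 + 19397)/(10917 - 1/150*(-138)) = 249 - 19441/(10917 + 23/25) = 249 - 19441/272948/25 = 249 - 19441*25/272948 = 249 - 1*486025/272948 = 249 - 486025/272948 = 67478027/272948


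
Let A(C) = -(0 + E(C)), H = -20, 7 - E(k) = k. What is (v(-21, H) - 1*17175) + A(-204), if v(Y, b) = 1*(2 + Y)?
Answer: -17405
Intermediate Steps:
E(k) = 7 - k
v(Y, b) = 2 + Y
A(C) = -7 + C (A(C) = -(0 + (7 - C)) = -(7 - C) = -7 + C)
(v(-21, H) - 1*17175) + A(-204) = ((2 - 21) - 1*17175) + (-7 - 204) = (-19 - 17175) - 211 = -17194 - 211 = -17405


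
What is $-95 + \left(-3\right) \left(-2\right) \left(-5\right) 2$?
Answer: $-155$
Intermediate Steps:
$-95 + \left(-3\right) \left(-2\right) \left(-5\right) 2 = -95 + 6 \left(-5\right) 2 = -95 - 60 = -155$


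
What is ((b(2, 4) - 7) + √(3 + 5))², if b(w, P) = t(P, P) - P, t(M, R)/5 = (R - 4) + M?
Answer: 89 + 36*√2 ≈ 139.91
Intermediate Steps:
t(M, R) = -20 + 5*M + 5*R (t(M, R) = 5*((R - 4) + M) = 5*((-4 + R) + M) = 5*(-4 + M + R) = -20 + 5*M + 5*R)
b(w, P) = -20 + 9*P (b(w, P) = (-20 + 5*P + 5*P) - P = (-20 + 10*P) - P = -20 + 9*P)
((b(2, 4) - 7) + √(3 + 5))² = (((-20 + 9*4) - 7) + √(3 + 5))² = (((-20 + 36) - 7) + √8)² = ((16 - 7) + 2*√2)² = (9 + 2*√2)²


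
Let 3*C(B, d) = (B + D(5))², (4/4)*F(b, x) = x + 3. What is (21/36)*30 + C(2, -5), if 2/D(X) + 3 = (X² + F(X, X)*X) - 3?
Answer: 131435/6962 ≈ 18.879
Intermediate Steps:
F(b, x) = 3 + x (F(b, x) = x + 3 = 3 + x)
D(X) = 2/(-6 + X² + X*(3 + X)) (D(X) = 2/(-3 + ((X² + (3 + X)*X) - 3)) = 2/(-3 + ((X² + X*(3 + X)) - 3)) = 2/(-3 + (-3 + X² + X*(3 + X))) = 2/(-6 + X² + X*(3 + X)))
C(B, d) = (2/59 + B)²/3 (C(B, d) = (B + 2/(-6 + 5² + 5*(3 + 5)))²/3 = (B + 2/(-6 + 25 + 5*8))²/3 = (B + 2/(-6 + 25 + 40))²/3 = (B + 2/59)²/3 = (2/59 + B)²/3)
(21/36)*30 + C(2, -5) = (21/36)*30 + (2 + 59*2)²/10443 = (21*(1/36))*30 + (2 + 118)²/10443 = (7/12)*30 + (1/10443)*120² = 35/2 + (1/10443)*14400 = 35/2 + 4800/3481 = 131435/6962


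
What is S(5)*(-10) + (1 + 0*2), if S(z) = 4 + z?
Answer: -89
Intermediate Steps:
S(5)*(-10) + (1 + 0*2) = (4 + 5)*(-10) + (1 + 0*2) = 9*(-10) + (1 + 0) = -90 + 1 = -89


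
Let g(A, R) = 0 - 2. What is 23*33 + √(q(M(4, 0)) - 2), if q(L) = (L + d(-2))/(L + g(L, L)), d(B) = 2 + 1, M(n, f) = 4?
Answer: 759 + √6/2 ≈ 760.22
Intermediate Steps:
g(A, R) = -2
d(B) = 3
q(L) = (3 + L)/(-2 + L) (q(L) = (L + 3)/(L - 2) = (3 + L)/(-2 + L))
23*33 + √(q(M(4, 0)) - 2) = 23*33 + √((3 + 4)/(-2 + 4) - 2) = 759 + √(7/2 - 2) = 759 + √(3/2) = 759 + √6/2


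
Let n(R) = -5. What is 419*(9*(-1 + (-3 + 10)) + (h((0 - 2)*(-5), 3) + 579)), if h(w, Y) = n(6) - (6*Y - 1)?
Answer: 256009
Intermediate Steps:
h(w, Y) = -4 - 6*Y (h(w, Y) = -5 - (6*Y - 1) = -5 - (-1 + 6*Y) = -5 + (1 - 6*Y) = -4 - 6*Y)
419*(9*(-1 + (-3 + 10)) + (h((0 - 2)*(-5), 3) + 579)) = 419*(9*(-1 + (-3 + 10)) + ((-4 - 6*3) + 579)) = 419*(9*(-1 + 7) + ((-4 - 18) + 579)) = 419*(9*6 + (-22 + 579)) = 419*(54 + 557) = 419*611 = 256009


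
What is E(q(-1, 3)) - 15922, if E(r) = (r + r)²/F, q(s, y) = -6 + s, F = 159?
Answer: -2531402/159 ≈ -15921.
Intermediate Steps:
E(r) = 4*r²/159 (E(r) = (r + r)²/159 = (2*r)²*(1/159) = (4*r²)*(1/159) = 4*r²/159)
E(q(-1, 3)) - 15922 = 4*(-6 - 1)²/159 - 15922 = (4/159)*(-7)² - 15922 = (4/159)*49 - 15922 = 196/159 - 15922 = -2531402/159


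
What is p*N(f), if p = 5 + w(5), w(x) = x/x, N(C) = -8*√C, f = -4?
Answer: -96*I ≈ -96.0*I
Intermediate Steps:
w(x) = 1
p = 6 (p = 5 + 1 = 6)
p*N(f) = 6*(-16*I) = -96*I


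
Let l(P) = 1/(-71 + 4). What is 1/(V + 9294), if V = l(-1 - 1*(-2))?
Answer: 67/622697 ≈ 0.00010760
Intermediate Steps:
l(P) = -1/67 (l(P) = 1/(-67) = -1/67)
V = -1/67 ≈ -0.014925
1/(V + 9294) = 1/(-1/67 + 9294) = 1/(622697/67) = 67/622697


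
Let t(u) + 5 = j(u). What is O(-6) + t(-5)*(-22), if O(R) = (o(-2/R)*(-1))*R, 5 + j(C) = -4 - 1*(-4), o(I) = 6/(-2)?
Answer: 202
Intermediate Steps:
o(I) = -3 (o(I) = 6*(-1/2) = -3)
j(C) = -5 (j(C) = -5 + (-4 - 1*(-4)) = -5 + (-4 + 4) = -5 + 0 = -5)
O(R) = 3*R (O(R) = (-3*(-1))*R = 3*R)
t(u) = -10 (t(u) = -5 - 5 = -10)
O(-6) + t(-5)*(-22) = 3*(-6) - 10*(-22) = -18 + 220 = 202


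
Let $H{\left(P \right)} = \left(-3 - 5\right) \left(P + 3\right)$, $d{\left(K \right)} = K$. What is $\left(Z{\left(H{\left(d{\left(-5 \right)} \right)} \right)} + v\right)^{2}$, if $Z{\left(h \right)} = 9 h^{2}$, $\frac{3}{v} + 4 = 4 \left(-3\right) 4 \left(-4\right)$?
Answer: $\frac{187623254025}{35344} \approx 5.3085 \cdot 10^{6}$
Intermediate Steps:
$H{\left(P \right)} = -24 - 8 P$ ($H{\left(P \right)} = - 8 \left(3 + P\right) = -24 - 8 P$)
$v = \frac{3}{188}$ ($v = \frac{3}{-4 + 4 \left(-3\right) 4 \left(-4\right)} = \frac{3}{-4 + \left(-12\right) 4 \left(-4\right)} = \frac{3}{-4 - -192} = \frac{3}{-4 + 192} = \frac{3}{188} \approx 0.015957$)
$\left(Z{\left(H{\left(d{\left(-5 \right)} \right)} \right)} + v\right)^{2} = \left(9 \left(-24 - -40\right)^{2} + \frac{3}{188}\right)^{2} = \left(9 \left(-24 + 40\right)^{2} + \frac{3}{188}\right)^{2} = \left(9 \cdot 16^{2} + \frac{3}{188}\right)^{2} = \left(9 \cdot 256 + \frac{3}{188}\right)^{2} = \left(2304 + \frac{3}{188}\right)^{2} = \left(\frac{433155}{188}\right)^{2} = \frac{187623254025}{35344}$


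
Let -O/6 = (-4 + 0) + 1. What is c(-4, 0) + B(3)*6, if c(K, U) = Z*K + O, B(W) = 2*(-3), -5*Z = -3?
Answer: -102/5 ≈ -20.400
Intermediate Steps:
Z = ⅗ (Z = -⅕*(-3) = ⅗ ≈ 0.60000)
B(W) = -6
O = 18 (O = -6*((-4 + 0) + 1) = -6*(-4 + 1) = -6*(-3) = 18)
c(K, U) = 18 + 3*K/5 (c(K, U) = 3*K/5 + 18 = 18 + 3*K/5)
c(-4, 0) + B(3)*6 = (18 + (⅗)*(-4)) - 6*6 = (18 - 12/5) - 36 = 78/5 - 36 = -102/5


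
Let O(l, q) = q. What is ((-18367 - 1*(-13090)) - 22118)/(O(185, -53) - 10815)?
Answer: 27395/10868 ≈ 2.5207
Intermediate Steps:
((-18367 - 1*(-13090)) - 22118)/(O(185, -53) - 10815) = ((-18367 - 1*(-13090)) - 22118)/(-53 - 10815) = ((-18367 + 13090) - 22118)/(-10868) = (-5277 - 22118)*(-1/10868) = -27395*(-1/10868) = 27395/10868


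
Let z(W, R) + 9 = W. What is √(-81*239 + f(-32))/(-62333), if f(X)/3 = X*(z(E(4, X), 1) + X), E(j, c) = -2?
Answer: -I*√15231/62333 ≈ -0.0019799*I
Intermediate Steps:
z(W, R) = -9 + W
f(X) = 3*X*(-11 + X) (f(X) = 3*(X*((-9 - 2) + X)) = 3*(X*(-11 + X)) = 3*X*(-11 + X))
√(-81*239 + f(-32))/(-62333) = √(-81*239 + 3*(-32)*(-11 - 32))/(-62333) = √(-19359 + 3*(-32)*(-43))*(-1/62333) = √(-19359 + 4128)*(-1/62333) = √(-15231)*(-1/62333) = (I*√15231)*(-1/62333) = -I*√15231/62333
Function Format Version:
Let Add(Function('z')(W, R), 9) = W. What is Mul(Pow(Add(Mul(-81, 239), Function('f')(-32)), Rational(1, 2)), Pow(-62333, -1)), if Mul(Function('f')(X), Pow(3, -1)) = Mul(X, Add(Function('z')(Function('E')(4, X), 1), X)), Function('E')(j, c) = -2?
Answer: Mul(Rational(-1, 62333), I, Pow(15231, Rational(1, 2))) ≈ Mul(-0.0019799, I)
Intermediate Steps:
Function('z')(W, R) = Add(-9, W)
Function('f')(X) = Mul(3, X, Add(-11, X)) (Function('f')(X) = Mul(3, Mul(X, Add(Add(-9, -2), X))) = Mul(3, Mul(X, Add(-11, X))) = Mul(3, X, Add(-11, X)))
Mul(Pow(Add(Mul(-81, 239), Function('f')(-32)), Rational(1, 2)), Pow(-62333, -1)) = Mul(Pow(Add(Mul(-81, 239), Mul(3, -32, Add(-11, -32))), Rational(1, 2)), Pow(-62333, -1)) = Mul(Pow(Add(-19359, Mul(3, -32, -43)), Rational(1, 2)), Rational(-1, 62333)) = Mul(Pow(Add(-19359, 4128), Rational(1, 2)), Rational(-1, 62333)) = Mul(Pow(-15231, Rational(1, 2)), Rational(-1, 62333)) = Mul(Mul(I, Pow(15231, Rational(1, 2))), Rational(-1, 62333)) = Mul(Rational(-1, 62333), I, Pow(15231, Rational(1, 2)))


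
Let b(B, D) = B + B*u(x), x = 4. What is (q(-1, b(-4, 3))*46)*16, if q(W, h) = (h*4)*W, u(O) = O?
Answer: 58880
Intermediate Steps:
b(B, D) = 5*B (b(B, D) = B + B*4 = B + 4*B = 5*B)
q(W, h) = 4*W*h (q(W, h) = (4*h)*W = 4*W*h)
(q(-1, b(-4, 3))*46)*16 = ((4*(-1)*(5*(-4)))*46)*16 = ((4*(-1)*(-20))*46)*16 = (80*46)*16 = 3680*16 = 58880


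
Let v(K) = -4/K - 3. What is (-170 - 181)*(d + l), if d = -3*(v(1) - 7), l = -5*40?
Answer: 55458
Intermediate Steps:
l = -200
v(K) = -3 - 4/K
d = 42 (d = -3*((-3 - 4/1) - 7) = -3*((-3 - 4*1) - 7) = -3*((-3 - 4) - 7) = -3*(-7 - 7) = -3*(-14) = 42)
(-170 - 181)*(d + l) = (-170 - 181)*(42 - 200) = -351*(-158) = 55458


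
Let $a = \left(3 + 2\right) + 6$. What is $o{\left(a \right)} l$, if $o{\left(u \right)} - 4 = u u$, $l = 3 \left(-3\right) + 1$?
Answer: $-1000$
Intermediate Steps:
$a = 11$ ($a = 5 + 6 = 11$)
$l = -8$ ($l = -9 + 1 = -8$)
$o{\left(u \right)} = 4 + u^{2}$ ($o{\left(u \right)} = 4 + u u = 4 + u^{2}$)
$o{\left(a \right)} l = \left(4 + 11^{2}\right) \left(-8\right) = \left(4 + 121\right) \left(-8\right) = 125 \left(-8\right) = -1000$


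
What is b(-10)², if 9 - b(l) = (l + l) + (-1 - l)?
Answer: 400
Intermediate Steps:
b(l) = 10 - l (b(l) = 9 - ((l + l) + (-1 - l)) = 9 - (2*l + (-1 - l)) = 9 - (-1 + l) = 9 + (1 - l) = 10 - l)
b(-10)² = (10 - 1*(-10))² = (10 + 10)² = 20² = 400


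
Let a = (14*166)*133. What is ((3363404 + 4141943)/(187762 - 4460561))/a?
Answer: -7505347/1320687988508 ≈ -5.6829e-6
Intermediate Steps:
a = 309092 (a = 2324*133 = 309092)
((3363404 + 4141943)/(187762 - 4460561))/a = ((3363404 + 4141943)/(187762 - 4460561))/309092 = (7505347/(-4272799))*(1/309092) = (7505347*(-1/4272799))*(1/309092) = -7505347/4272799*1/309092 = -7505347/1320687988508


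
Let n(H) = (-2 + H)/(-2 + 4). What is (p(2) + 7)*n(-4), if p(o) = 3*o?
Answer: -39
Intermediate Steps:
n(H) = -1 + H/2 (n(H) = (-2 + H)/2 = (-2 + H)*(½) = -1 + H/2)
(p(2) + 7)*n(-4) = (3*2 + 7)*(-1 + (½)*(-4)) = (6 + 7)*(-1 - 2) = 13*(-3) = -39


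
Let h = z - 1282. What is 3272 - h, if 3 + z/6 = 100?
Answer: 3972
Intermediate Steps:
z = 582 (z = -18 + 6*100 = -18 + 600 = 582)
h = -700 (h = 582 - 1282 = -700)
3272 - h = 3272 - 1*(-700) = 3272 + 700 = 3972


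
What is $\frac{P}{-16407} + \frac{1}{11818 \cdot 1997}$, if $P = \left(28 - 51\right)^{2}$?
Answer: $- \frac{12484672427}{387214158222} \approx -0.032242$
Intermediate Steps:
$P = 529$ ($P = \left(-23\right)^{2} = 529$)
$\frac{P}{-16407} + \frac{1}{11818 \cdot 1997} = \frac{529}{-16407} + \frac{1}{11818 \cdot 1997} = 529 \left(- \frac{1}{16407}\right) + \frac{1}{11818} \cdot \frac{1}{1997} = - \frac{529}{16407} + \frac{1}{23600546} = - \frac{12484672427}{387214158222}$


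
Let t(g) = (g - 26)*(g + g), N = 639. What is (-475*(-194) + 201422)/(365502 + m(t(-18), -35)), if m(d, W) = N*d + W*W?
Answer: 293572/1378903 ≈ 0.21290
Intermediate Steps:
t(g) = 2*g*(-26 + g) (t(g) = (-26 + g)*(2*g) = 2*g*(-26 + g))
m(d, W) = W**2 + 639*d (m(d, W) = 639*d + W*W = 639*d + W**2 = W**2 + 639*d)
(-475*(-194) + 201422)/(365502 + m(t(-18), -35)) = (-475*(-194) + 201422)/(365502 + ((-35)**2 + 639*(2*(-18)*(-26 - 18)))) = (92150 + 201422)/(365502 + (1225 + 639*(2*(-18)*(-44)))) = 293572/(365502 + (1225 + 639*1584)) = 293572/(365502 + (1225 + 1012176)) = 293572/(365502 + 1013401) = 293572/1378903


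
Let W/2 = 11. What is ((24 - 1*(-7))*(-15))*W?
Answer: -10230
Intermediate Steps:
W = 22 (W = 2*11 = 22)
((24 - 1*(-7))*(-15))*W = ((24 - 1*(-7))*(-15))*22 = ((24 + 7)*(-15))*22 = (31*(-15))*22 = -465*22 = -10230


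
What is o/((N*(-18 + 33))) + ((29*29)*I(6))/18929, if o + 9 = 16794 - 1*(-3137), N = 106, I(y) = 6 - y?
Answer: 9961/795 ≈ 12.530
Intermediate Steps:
o = 19922 (o = -9 + (16794 - 1*(-3137)) = -9 + (16794 + 3137) = -9 + 19931 = 19922)
o/((N*(-18 + 33))) + ((29*29)*I(6))/18929 = 19922/((106*(-18 + 33))) + ((29*29)*(6 - 1*6))/18929 = 19922/((106*15)) + (841*(6 - 6))*(1/18929) = 19922/1590 + (841*0)*(1/18929) = 19922*(1/1590) + 0*(1/18929) = 9961/795 + 0 = 9961/795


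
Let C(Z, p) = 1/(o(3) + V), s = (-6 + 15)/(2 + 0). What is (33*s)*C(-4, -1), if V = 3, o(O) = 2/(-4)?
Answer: 297/5 ≈ 59.400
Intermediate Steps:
s = 9/2 ≈ 4.5000
o(O) = -1/2 (o(O) = 2*(-1/4) = -1/2)
C(Z, p) = 2/5 (C(Z, p) = 1/(-1/2 + 3) = 1/(5/2) = 2/5)
(33*s)*C(-4, -1) = (33*(9/2))*(2/5) = (297/2)*(2/5) = 297/5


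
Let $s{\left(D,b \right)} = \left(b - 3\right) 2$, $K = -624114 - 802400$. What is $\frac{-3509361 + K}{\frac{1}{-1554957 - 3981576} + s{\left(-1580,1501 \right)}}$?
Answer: $- \frac{27327634821375}{16587452867} \approx -1647.5$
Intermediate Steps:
$K = -1426514$
$s{\left(D,b \right)} = -6 + 2 b$ ($s{\left(D,b \right)} = \left(-3 + b\right) 2 = -6 + 2 b$)
$\frac{-3509361 + K}{\frac{1}{-1554957 - 3981576} + s{\left(-1580,1501 \right)}} = \frac{-3509361 - 1426514}{\frac{1}{-1554957 - 3981576} + \left(-6 + 2 \cdot 1501\right)} = - \frac{4935875}{\frac{1}{-5536533} + \left(-6 + 3002\right)} = - \frac{4935875}{- \frac{1}{5536533} + 2996} = - \frac{4935875}{\frac{16587452867}{5536533}} = \left(-4935875\right) \frac{5536533}{16587452867} = - \frac{27327634821375}{16587452867}$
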